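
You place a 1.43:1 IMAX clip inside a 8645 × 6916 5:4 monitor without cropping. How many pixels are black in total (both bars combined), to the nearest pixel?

Since 1.430 > 1.250, the clip is width-limited.
That makes the image 6045.4545 px tall (8645 / 1.430).
Leftover height: 6916 − 6045.4545 = 870.5455 px.
That's 870.5455 × 8645 ≈ 7525865 black pixels.

7525865 pixels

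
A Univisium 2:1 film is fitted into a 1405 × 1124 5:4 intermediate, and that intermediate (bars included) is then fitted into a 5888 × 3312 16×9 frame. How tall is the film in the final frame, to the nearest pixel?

Inside the 1405×1124 canvas the film is width-limited at 1405.00 × 702.50.
5:4 in 5888×3312: fills the height, so the intermediate becomes 4140.00 × 3312.00 — a scale of ×2.9466.
The film scales with it: height 702.50 × 2.9466 ≈ 2070.00.

2070 px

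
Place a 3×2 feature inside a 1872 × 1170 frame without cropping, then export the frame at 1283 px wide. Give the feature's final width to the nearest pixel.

Fitted into 1872×1170, the feature spans the height; its width is 1170 × 3/2 ≈ 1755.00 px.
Resizing to 1283 px wide multiplies everything by 0.6854: 1755.00 → 1202.81 px.

1203 px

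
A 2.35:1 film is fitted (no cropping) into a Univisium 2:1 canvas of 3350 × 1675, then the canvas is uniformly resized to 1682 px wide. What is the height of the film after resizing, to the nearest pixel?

Fitted into 3350×1675, the film spans the width; its height is 3350 / 2.350 ≈ 1425.53 px.
Resizing to 1682 px wide multiplies everything by 0.5021: 1425.53 → 715.74 px.

716 px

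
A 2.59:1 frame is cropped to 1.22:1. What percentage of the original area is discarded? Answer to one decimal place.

52.9%

1.22:1 is narrower than 2.59:1, so the crop keeps the full height and trims the width.
(1.220)/(2.590) ≈ 0.471 of the area survives, leaving 52.90% discarded.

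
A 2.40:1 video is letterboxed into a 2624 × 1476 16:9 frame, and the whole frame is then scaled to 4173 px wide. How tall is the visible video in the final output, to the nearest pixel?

1739 px

In the 2624×1476 frame the video fills the width: height = 2624 / 2.400 ≈ 1093.33 px.
Scaling 2624 → 4173 is ×1.5903, so the height becomes 1093.33 × 1.5903 ≈ 1738.75 px.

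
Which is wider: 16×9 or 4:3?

16×9 = 1.778 and 4:3 = 1.333; 1.778 > 1.333.

16×9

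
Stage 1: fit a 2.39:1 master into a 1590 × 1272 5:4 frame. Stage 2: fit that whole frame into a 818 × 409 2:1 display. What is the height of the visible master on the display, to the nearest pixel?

214 px

First fit — 2.39:1 into 1590×1272 spans the width: 1590.00 × 665.27.
Second fit — the 5:4 canvas into 818×409 spans the height: 511.25 × 409.00 (×0.3215 from 1590×1272).
So the master's height is 665.27 × 0.3215 ≈ 213.91.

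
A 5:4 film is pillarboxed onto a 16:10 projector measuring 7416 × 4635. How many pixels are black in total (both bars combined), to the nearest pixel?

5:4 is narrower than 16:10, so it spans the full height.
That makes the image 5793.7500 px wide (4635 × 5/4).
Leftover width: 7416 − 5793.7500 = 1622.2500 px.
Bar area = 1622.2500 × 4635 ≈ 7519129 px.

7519129 pixels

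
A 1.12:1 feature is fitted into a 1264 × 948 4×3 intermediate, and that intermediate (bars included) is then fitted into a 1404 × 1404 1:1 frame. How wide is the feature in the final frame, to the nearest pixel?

1.12:1 in 1264×948: fills the height, so the feature is 1061.76 × 948.00.
4×3 in 1404×1404: fills the width, so the intermediate becomes 1404.00 × 1053.00 — a scale of ×1.1108.
So the feature's width is 1061.76 × 1.1108 ≈ 1179.36.

1179 px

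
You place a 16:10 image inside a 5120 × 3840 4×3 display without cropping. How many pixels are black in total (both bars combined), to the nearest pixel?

16:10 is wider than 4×3, so it spans the full width.
Content height = 5120 × 10/16 ≈ 3200.0000 px.
Leftover height: 3840 − 3200.0000 = 640.0000 px.
Bar area = 640.0000 × 5120 ≈ 3276800 px.

3276800 pixels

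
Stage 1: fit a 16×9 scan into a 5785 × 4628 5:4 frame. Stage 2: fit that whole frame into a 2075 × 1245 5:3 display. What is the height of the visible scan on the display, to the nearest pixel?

16×9 in 5785×4628: fills the width, so the scan is 5785.00 × 3254.06.
Second fit — the 5:4 canvas into 2075×1245 spans the height: 1556.25 × 1245.00 (×0.2690 from 5785×4628).
So the scan's height is 3254.06 × 0.2690 ≈ 875.39.

875 px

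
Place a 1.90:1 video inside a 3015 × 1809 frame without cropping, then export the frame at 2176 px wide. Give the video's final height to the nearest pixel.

1145 px

In the 3015×1809 frame the video fills the width: height = 3015 / 1.900 ≈ 1586.84 px.
The frame scales by 2176/3015 = 0.7217; 1586.84 × 0.7217 ≈ 1145.26 px.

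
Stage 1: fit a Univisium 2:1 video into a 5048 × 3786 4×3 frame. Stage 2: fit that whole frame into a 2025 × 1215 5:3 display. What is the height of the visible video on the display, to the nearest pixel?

Univisium 2:1 in 5048×3786: fills the width, so the video is 5048.00 × 2524.00.
4×3 in 2025×1215: fills the height, so the intermediate becomes 1620.00 × 1215.00 — a scale of ×0.3209.
So the video's height is 2524.00 × 0.3209 ≈ 810.00.

810 px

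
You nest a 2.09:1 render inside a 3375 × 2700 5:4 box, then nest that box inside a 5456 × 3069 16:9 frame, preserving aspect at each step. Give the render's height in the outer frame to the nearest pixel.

First fit — 2.09:1 into 3375×2700 spans the width: 3375.00 × 1614.83.
Second fit — the 5:4 canvas into 5456×3069 spans the height: 3836.25 × 3069.00 (×1.1367 from 3375×2700).
Applying the same ×1.1367: 1614.83 → 1835.53.

1836 px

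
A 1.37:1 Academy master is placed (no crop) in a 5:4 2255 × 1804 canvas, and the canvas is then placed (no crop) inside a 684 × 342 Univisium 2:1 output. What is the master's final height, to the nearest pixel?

First fit — 1.37:1 Academy into 2255×1804 spans the width: 2255.00 × 1645.99.
Second fit — the 5:4 canvas into 684×342 spans the height: 427.50 × 342.00 (×0.1896 from 2255×1804).
Applying the same ×0.1896: 1645.99 → 312.04.

312 px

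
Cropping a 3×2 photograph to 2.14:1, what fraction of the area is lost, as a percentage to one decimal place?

2.14:1 is wider than 3×2, so the crop keeps the full width and trims the height.
Fraction kept = (1.500)/(2.140) ≈ 70.09%, so 29.91% is lost.

29.9%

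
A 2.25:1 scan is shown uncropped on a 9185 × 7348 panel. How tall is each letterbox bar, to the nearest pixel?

2.25:1 (2.250) > 5:4 (1.250), so the scan fills the width.
Content height = 9185 / 2.250 ≈ 4082.22 px.
Leftover height: 7348 − 4082.22 = 3265.78 px → 1632.89 each side.

1633 px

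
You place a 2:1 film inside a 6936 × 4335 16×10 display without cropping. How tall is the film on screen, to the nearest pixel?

3468 px

2:1 is wider than 16×10, so it spans the full width.
That makes the image 3468.00 px tall (6936 × 1/2).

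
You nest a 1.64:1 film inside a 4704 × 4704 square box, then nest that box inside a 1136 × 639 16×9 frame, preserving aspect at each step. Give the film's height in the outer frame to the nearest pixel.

1.64:1 in 4704×4704: fills the width, so the film is 4704.00 × 2868.29.
square in 1136×639: fills the height, so the intermediate becomes 639.00 × 639.00 — a scale of ×0.1358.
Applying the same ×0.1358: 2868.29 → 389.63.

390 px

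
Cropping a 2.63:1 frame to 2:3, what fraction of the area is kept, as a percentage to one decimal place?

25.3%

The height stays; only width is cut (since 2:3 is narrower than 2.63:1).
Fraction kept = (0.667)/(2.630) ≈ 25.35%.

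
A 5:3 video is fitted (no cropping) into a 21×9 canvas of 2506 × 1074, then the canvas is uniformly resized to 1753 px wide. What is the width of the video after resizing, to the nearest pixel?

1252 px

In the 2506×1074 frame the video fills the height: width = 1074 × 5/3 ≈ 1790.00 px.
Scaling 2506 → 1753 is ×0.6995, so the width becomes 1790.00 × 0.6995 ≈ 1252.14 px.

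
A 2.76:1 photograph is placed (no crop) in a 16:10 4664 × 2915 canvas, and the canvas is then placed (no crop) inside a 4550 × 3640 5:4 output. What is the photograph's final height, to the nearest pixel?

First fit — 2.76:1 into 4664×2915 spans the width: 4664.00 × 1689.86.
16:10 in 4550×3640: fills the width, so the intermediate becomes 4550.00 × 2843.75 — a scale of ×0.9756.
Applying the same ×0.9756: 1689.86 → 1648.55.

1649 px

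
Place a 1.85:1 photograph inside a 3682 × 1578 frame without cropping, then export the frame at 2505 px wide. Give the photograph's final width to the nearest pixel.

Fitted into 3682×1578, the photograph spans the height; its width is 1578 × 1.850 ≈ 2919.30 px.
Scaling 3682 → 2505 is ×0.6803, so the width becomes 2919.30 × 0.6803 ≈ 1986.11 px.

1986 px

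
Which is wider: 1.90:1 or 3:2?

1.9 and 3:2 = 1.5; 1.9 > 1.5.

1.90:1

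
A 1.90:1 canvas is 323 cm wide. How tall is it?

323 / 1.900 = 170.

170 cm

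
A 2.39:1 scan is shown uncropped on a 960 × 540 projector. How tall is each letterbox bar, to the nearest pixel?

2.39:1 (2.390) > 16:9 (1.778), so the scan fills the width.
That makes the image 401.67 px tall (960 / 2.390).
Leftover height: 540 − 401.67 = 138.33 px → 69.16 each side.

69 px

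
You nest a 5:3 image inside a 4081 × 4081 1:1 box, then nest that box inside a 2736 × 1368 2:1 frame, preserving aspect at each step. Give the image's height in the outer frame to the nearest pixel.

821 px

5:3 in 4081×4081: fills the width, so the image is 4081.00 × 2448.60.
The 1:1 canvas is height-limited in 2736×1368, giving 1368.00 × 1368.00; scale factor 0.3352.
Applying the same ×0.3352: 2448.60 → 820.80.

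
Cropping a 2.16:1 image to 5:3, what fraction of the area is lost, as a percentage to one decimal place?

Going from 2.16:1 to 5:3 means cutting width while keeping height.
(1.667)/(2.160) ≈ 0.772 of the area survives, leaving 22.84% discarded.

22.8%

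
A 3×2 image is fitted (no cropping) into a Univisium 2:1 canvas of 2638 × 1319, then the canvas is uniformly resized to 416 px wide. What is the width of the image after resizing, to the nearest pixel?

312 px

At 2638×1319 the image is height-limited, so width = 1319 × 3/2 ≈ 1978.50 px.
The frame scales by 416/2638 = 0.1577; 1978.50 × 0.1577 ≈ 312.00 px.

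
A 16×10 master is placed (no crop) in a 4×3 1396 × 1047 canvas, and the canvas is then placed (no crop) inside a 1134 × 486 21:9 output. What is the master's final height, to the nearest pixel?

405 px

16×10 in 1396×1047: fills the width, so the master is 1396.00 × 872.50.
Second fit — the 4×3 canvas into 1134×486 spans the height: 648.00 × 486.00 (×0.4642 from 1396×1047).
Applying the same ×0.4642: 872.50 → 405.00.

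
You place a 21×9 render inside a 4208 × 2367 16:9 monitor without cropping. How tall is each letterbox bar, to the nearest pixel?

21×9 (2.333) > 16:9 (1.778), so the render fills the width.
The render is 4208 × 9/21 ≈ 1803.43 px tall.
2367 − 1803.43 = 563.57 px of bars (281.79 each).

282 px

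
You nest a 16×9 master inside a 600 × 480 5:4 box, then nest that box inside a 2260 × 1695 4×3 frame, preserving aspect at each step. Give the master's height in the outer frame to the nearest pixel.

First fit — 16×9 into 600×480 spans the width: 600.00 × 337.50.
5:4 in 2260×1695: fills the height, so the intermediate becomes 2118.75 × 1695.00 — a scale of ×3.5312.
So the master's height is 337.50 × 3.5312 ≈ 1191.80.

1192 px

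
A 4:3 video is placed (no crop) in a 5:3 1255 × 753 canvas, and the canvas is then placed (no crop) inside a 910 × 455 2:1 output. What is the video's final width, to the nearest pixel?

607 px

Inside the 1255×753 canvas the video is height-limited at 1004.00 × 753.00.
Second fit — the 5:3 canvas into 910×455 spans the height: 758.33 × 455.00 (×0.6042 from 1255×753).
So the video's width is 1004.00 × 0.6042 ≈ 606.67.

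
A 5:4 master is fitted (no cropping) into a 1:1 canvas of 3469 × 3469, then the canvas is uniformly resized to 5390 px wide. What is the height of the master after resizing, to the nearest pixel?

4312 px

Fitted into 3469×3469, the master spans the width; its height is 3469 × 4/5 ≈ 2775.20 px.
The frame scales by 5390/3469 = 1.5538; 2775.20 × 1.5538 ≈ 4312.00 px.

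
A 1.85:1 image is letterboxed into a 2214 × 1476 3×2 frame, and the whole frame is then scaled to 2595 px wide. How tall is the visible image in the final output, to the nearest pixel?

1403 px

In the 2214×1476 frame the image fills the width: height = 2214 / 1.850 ≈ 1196.76 px.
The frame scales by 2595/2214 = 1.1721; 1196.76 × 1.1721 ≈ 1402.70 px.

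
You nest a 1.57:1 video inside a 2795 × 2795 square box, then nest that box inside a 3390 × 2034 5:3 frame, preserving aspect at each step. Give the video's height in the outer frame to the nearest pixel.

1296 px

Inside the 2795×2795 canvas the video is width-limited at 2795.00 × 1780.25.
Second fit — the square canvas into 3390×2034 spans the height: 2034.00 × 2034.00 (×0.7277 from 2795×2795).
The video scales with it: height 1780.25 × 0.7277 ≈ 1295.54.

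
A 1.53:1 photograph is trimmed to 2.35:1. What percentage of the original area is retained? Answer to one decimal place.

The width stays; only height is cut (since 2.35:1 is wider than 1.53:1).
Area ratio = (1.530)/(2.350) = 65.11% retained.

65.1%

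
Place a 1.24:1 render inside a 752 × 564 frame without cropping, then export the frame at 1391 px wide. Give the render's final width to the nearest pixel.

1294 px

Fitted into 752×564, the render spans the height; its width is 564 × 1.240 ≈ 699.36 px.
The frame scales by 1391/752 = 1.8497; 699.36 × 1.8497 ≈ 1293.63 px.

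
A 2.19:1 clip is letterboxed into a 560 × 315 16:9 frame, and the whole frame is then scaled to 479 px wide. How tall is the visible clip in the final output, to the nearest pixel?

In the 560×315 frame the clip fills the width: height = 560 / 2.190 ≈ 255.71 px.
Resizing to 479 px wide multiplies everything by 0.8554: 255.71 → 218.72 px.

219 px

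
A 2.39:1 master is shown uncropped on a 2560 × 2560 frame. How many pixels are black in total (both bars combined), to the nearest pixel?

2.39:1 (2.390) > square (1.000), so the master fills the width.
The master is 2560 / 2.390 ≈ 1071.1297 px tall.
Black = 2560 − 1071.1297 = 1488.8703 px.
Bar area = 1488.8703 × 2560 ≈ 3811508 px.

3811508 pixels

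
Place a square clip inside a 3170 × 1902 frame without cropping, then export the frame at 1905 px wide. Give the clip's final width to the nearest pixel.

Fitted into 3170×1902, the clip spans the height; its width is 1902 × 1/1 ≈ 1902.00 px.
The frame scales by 1905/3170 = 0.6009; 1902.00 × 0.6009 ≈ 1143.00 px.

1143 px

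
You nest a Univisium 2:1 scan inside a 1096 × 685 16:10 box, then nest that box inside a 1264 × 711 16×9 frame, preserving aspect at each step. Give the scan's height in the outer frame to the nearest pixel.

569 px

Univisium 2:1 in 1096×685: fills the width, so the scan is 1096.00 × 548.00.
16:10 in 1264×711: fills the height, so the intermediate becomes 1137.60 × 711.00 — a scale of ×1.0380.
So the scan's height is 548.00 × 1.0380 ≈ 568.80.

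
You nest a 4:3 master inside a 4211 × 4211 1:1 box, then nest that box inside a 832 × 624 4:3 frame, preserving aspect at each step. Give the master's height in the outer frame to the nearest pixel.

468 px

4:3 in 4211×4211: fills the width, so the master is 4211.00 × 3158.25.
The 1:1 canvas is height-limited in 832×624, giving 624.00 × 624.00; scale factor 0.1482.
The master scales with it: height 3158.25 × 0.1482 ≈ 468.00.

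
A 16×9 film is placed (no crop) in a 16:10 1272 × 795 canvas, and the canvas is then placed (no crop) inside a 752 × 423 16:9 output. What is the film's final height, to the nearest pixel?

Inside the 1272×795 canvas the film is width-limited at 1272.00 × 715.50.
The 16:10 canvas is height-limited in 752×423, giving 676.80 × 423.00; scale factor 0.5321.
The film scales with it: height 715.50 × 0.5321 ≈ 380.70.

381 px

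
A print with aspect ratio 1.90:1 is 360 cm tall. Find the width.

At 1.90:1, 360 × 1.900 ≈ 684.

684 cm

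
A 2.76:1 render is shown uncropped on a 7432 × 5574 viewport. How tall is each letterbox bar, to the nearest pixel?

1441 px

Since 2.760 > 1.333, the render is width-limited.
That makes the image 2692.75 px tall (7432 / 2.760).
5574 − 2692.75 = 2881.25 px of bars (1440.62 each).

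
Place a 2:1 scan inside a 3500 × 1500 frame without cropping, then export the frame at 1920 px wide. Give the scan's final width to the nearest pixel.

1646 px

In the 3500×1500 frame the scan fills the height: width = 1500 × 2/1 ≈ 3000.00 px.
The frame scales by 1920/3500 = 0.5486; 3000.00 × 0.5486 ≈ 1645.71 px.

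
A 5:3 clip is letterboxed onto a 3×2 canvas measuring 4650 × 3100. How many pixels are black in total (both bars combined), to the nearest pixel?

1441500 pixels

5:3 (1.667) > 3×2 (1.500), so the clip fills the width.
Content height = 4650 × 3/5 ≈ 2790.0000 px.
3100 − 2790.0000 = 310.0000 px of bars.
That's 310.0000 × 4650 ≈ 1441500 black pixels.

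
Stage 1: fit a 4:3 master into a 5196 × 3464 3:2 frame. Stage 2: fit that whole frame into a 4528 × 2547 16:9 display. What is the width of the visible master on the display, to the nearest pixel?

4:3 in 5196×3464: fills the height, so the master is 4618.67 × 3464.00.
Second fit — the 3:2 canvas into 4528×2547 spans the height: 3820.50 × 2547.00 (×0.7353 from 5196×3464).
The master scales with it: width 4618.67 × 0.7353 ≈ 3396.00.

3396 px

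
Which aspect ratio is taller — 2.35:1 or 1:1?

1:1

2.35 and 1; 2.35 > 1. The smaller width-to-height ratio is the taller frame.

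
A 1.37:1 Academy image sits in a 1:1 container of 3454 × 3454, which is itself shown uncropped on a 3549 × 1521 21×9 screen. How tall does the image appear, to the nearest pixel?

Inside the 3454×3454 canvas the image is width-limited at 3454.00 × 2521.17.
1:1 in 3549×1521: fills the height, so the intermediate becomes 1521.00 × 1521.00 — a scale of ×0.4404.
The image scales with it: height 2521.17 × 0.4404 ≈ 1110.22.

1110 px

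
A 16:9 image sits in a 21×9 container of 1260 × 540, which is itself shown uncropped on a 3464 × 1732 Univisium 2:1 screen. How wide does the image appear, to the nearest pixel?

16:9 in 1260×540: fills the height, so the image is 960.00 × 540.00.
The 21×9 canvas is width-limited in 3464×1732, giving 3464.00 × 1484.57; scale factor 2.7492.
So the image's width is 960.00 × 2.7492 ≈ 2639.24.

2639 px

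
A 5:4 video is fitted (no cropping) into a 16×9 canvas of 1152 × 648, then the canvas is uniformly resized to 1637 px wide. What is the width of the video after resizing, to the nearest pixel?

In the 1152×648 frame the video fills the height: width = 648 × 5/4 ≈ 810.00 px.
The frame scales by 1637/1152 = 1.4210; 810.00 × 1.4210 ≈ 1151.02 px.

1151 px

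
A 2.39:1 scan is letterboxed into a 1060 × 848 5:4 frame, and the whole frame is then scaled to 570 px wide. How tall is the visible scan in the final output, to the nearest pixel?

238 px

At 1060×848 the scan is width-limited, so height = 1060 / 2.390 ≈ 443.51 px.
Resizing to 570 px wide multiplies everything by 0.5377: 443.51 → 238.49 px.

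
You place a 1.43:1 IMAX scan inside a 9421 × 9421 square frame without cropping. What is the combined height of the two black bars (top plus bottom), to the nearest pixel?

2833 px

1.43:1 IMAX is wider than square, so it spans the full width.
Content height = 9421 / 1.430 ≈ 6588.11 px.
Black = 9421 − 6588.11 = 2832.89 px.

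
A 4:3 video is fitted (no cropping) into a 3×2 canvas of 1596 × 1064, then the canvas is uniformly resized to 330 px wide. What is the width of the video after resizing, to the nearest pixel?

293 px

In the 1596×1064 frame the video fills the height: width = 1064 × 4/3 ≈ 1418.67 px.
Scaling 1596 → 330 is ×0.2068, so the width becomes 1418.67 × 0.2068 ≈ 293.33 px.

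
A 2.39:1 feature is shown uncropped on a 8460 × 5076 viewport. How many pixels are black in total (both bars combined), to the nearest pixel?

Since 2.390 > 1.667, the feature is width-limited.
Content height = 8460 / 2.390 ≈ 3539.7490 px.
Black = 5076 − 3539.7490 = 1536.2510 px.
That's 1536.2510 × 8460 ≈ 12996684 black pixels.

12996684 pixels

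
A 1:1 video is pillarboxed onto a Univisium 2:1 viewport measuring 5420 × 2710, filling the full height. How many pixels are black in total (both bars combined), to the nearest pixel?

Content width = 2710 × 1/1 ≈ 2710.0000 px.
Black = 5420 − 2710.0000 = 2710.0000 px.
That's 2710.0000 × 2710 ≈ 7344100 black pixels.

7344100 pixels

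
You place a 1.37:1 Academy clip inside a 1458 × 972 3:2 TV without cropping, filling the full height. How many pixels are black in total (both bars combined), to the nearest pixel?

Content width = 972 × 1.370 ≈ 1331.6400 px.
Black = 1458 − 1331.6400 = 126.3600 px.
Bar area = 126.3600 × 972 ≈ 122822 px.

122822 pixels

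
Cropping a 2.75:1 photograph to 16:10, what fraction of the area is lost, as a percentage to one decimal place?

16:10 is narrower than 2.75:1, so the crop keeps the full height and trims the width.
Area ratio = (1.600)/(2.750) = 58.18%; the remaining 41.82% is cropped out.

41.8%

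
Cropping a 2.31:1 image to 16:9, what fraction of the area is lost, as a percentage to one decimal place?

23.0%

16:9 is narrower than 2.31:1, so the crop keeps the full height and trims the width.
Fraction kept = (1.778)/(2.310) ≈ 76.96%, so 23.04% is lost.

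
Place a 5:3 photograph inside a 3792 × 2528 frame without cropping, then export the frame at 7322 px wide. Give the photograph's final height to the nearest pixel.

In the 3792×2528 frame the photograph fills the width: height = 3792 × 3/5 ≈ 2275.20 px.
Scaling 3792 → 7322 is ×1.9309, so the height becomes 2275.20 × 1.9309 ≈ 4393.20 px.

4393 px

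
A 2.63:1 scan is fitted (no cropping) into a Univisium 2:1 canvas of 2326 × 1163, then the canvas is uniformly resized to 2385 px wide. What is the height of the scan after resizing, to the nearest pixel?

907 px

Fitted into 2326×1163, the scan spans the width; its height is 2326 / 2.630 ≈ 884.41 px.
The frame scales by 2385/2326 = 1.0254; 884.41 × 1.0254 ≈ 906.84 px.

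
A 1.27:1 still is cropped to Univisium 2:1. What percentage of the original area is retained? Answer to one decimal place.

Univisium 2:1 is wider than 1.27:1, so the crop keeps the full width and trims the height.
(1.270)/(2.000) ≈ 0.635 of the area survives.

63.5%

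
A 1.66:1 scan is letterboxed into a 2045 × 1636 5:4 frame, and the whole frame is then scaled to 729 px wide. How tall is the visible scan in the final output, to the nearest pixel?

In the 2045×1636 frame the scan fills the width: height = 2045 / 1.660 ≈ 1231.93 px.
Resizing to 729 px wide multiplies everything by 0.3565: 1231.93 → 439.16 px.

439 px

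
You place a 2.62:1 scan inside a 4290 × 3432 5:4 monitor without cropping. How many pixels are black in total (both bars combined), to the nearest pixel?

7698814 pixels

2.62:1 is wider than 5:4, so it spans the full width.
Content height = 4290 / 2.620 ≈ 1637.4046 px.
3432 − 1637.4046 = 1794.5954 px of bars.
Across the 4290-px span: 1794.5954 × 4290 ≈ 7698814 px.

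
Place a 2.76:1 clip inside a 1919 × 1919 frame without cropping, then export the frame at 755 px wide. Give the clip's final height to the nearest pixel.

Fitted into 1919×1919, the clip spans the width; its height is 1919 / 2.760 ≈ 695.29 px.
Resizing to 755 px wide multiplies everything by 0.3934: 695.29 → 273.55 px.

274 px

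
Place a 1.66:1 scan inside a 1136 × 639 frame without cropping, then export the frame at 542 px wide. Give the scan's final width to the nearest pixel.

Fitted into 1136×639, the scan spans the height; its width is 639 × 1.660 ≈ 1060.74 px.
Scaling 1136 → 542 is ×0.4771, so the width becomes 1060.74 × 0.4771 ≈ 506.09 px.

506 px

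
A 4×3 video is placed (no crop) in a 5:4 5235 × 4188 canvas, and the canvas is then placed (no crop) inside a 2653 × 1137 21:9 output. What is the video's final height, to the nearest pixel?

1066 px

First fit — 4×3 into 5235×4188 spans the width: 5235.00 × 3926.25.
5:4 in 2653×1137: fills the height, so the intermediate becomes 1421.25 × 1137.00 — a scale of ×0.2715.
So the video's height is 3926.25 × 0.2715 ≈ 1065.94.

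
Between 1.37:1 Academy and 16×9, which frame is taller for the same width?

1.37:1 Academy

1.37 and 16×9 = 1.778; 1.778 > 1.37. The smaller width-to-height ratio is the taller frame.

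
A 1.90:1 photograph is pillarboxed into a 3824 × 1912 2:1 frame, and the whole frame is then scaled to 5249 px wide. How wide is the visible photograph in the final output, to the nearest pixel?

4987 px

At 3824×1912 the photograph is height-limited, so width = 1912 × 1.900 ≈ 3632.80 px.
Resizing to 5249 px wide multiplies everything by 1.3726: 3632.80 → 4986.55 px.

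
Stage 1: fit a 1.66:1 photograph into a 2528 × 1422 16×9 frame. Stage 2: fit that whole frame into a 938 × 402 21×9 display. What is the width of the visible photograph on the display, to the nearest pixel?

Inside the 2528×1422 canvas the photograph is height-limited at 2360.52 × 1422.00.
The 16×9 canvas is height-limited in 938×402, giving 714.67 × 402.00; scale factor 0.2827.
Applying the same ×0.2827: 2360.52 → 667.32.

667 px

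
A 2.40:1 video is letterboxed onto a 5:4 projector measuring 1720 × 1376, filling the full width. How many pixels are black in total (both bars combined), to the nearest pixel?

That makes the image 716.6667 px tall (1720 / 2.400).
1376 − 716.6667 = 659.3333 px of bars.
Across the 1720-px span: 659.3333 × 1720 ≈ 1134053 px.

1134053 pixels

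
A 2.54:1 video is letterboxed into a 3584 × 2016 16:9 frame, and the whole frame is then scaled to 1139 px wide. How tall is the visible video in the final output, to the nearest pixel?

448 px

At 3584×2016 the video is width-limited, so height = 3584 / 2.540 ≈ 1411.02 px.
Resizing to 1139 px wide multiplies everything by 0.3178: 1411.02 → 448.43 px.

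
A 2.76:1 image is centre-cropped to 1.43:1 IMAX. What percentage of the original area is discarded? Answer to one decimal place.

48.2%

The height stays; only width is cut (since 1.43:1 IMAX is narrower than 2.76:1).
(1.430)/(2.760) ≈ 0.518 of the area survives, leaving 48.19% discarded.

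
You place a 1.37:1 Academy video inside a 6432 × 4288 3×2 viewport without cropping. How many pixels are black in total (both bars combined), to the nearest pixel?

Since 1.370 < 1.500, the video is height-limited.
The video is 4288 × 1.370 ≈ 5874.5600 px wide.
Black = 6432 − 5874.5600 = 557.4400 px.
That's 557.4400 × 4288 ≈ 2390303 black pixels.

2390303 pixels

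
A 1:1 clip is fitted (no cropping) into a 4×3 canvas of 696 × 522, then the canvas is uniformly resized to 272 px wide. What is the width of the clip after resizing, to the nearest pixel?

In the 696×522 frame the clip fills the height: width = 522 × 1/1 ≈ 522.00 px.
The frame scales by 272/696 = 0.3908; 522.00 × 0.3908 ≈ 204.00 px.

204 px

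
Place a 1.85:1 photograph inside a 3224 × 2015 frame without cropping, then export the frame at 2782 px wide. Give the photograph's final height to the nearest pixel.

1504 px

At 3224×2015 the photograph is width-limited, so height = 3224 / 1.850 ≈ 1742.70 px.
Scaling 3224 → 2782 is ×0.8629, so the height becomes 1742.70 × 0.8629 ≈ 1503.78 px.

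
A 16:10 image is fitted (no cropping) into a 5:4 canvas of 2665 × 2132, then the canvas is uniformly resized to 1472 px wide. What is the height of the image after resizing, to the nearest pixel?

At 2665×2132 the image is width-limited, so height = 2665 × 10/16 ≈ 1665.62 px.
Scaling 2665 → 1472 is ×0.5523, so the height becomes 1665.62 × 0.5523 ≈ 920.00 px.

920 px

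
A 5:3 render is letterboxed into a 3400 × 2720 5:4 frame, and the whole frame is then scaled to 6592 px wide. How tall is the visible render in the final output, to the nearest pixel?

3955 px

In the 3400×2720 frame the render fills the width: height = 3400 × 3/5 ≈ 2040.00 px.
The frame scales by 6592/3400 = 1.9388; 2040.00 × 1.9388 ≈ 3955.20 px.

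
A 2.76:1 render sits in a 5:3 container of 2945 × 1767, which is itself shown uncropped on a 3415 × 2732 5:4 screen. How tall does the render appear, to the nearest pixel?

1237 px

Inside the 2945×1767 canvas the render is width-limited at 2945.00 × 1067.03.
The 5:3 canvas is width-limited in 3415×2732, giving 3415.00 × 2049.00; scale factor 1.1596.
Applying the same ×1.1596: 1067.03 → 1237.32.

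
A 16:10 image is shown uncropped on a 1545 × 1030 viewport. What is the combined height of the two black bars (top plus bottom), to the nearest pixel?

64 px

16:10 (1.600) > 3×2 (1.500), so the image fills the width.
Content height = 1545 × 10/16 ≈ 965.62 px.
Leftover height: 1030 − 965.62 = 64.38 px.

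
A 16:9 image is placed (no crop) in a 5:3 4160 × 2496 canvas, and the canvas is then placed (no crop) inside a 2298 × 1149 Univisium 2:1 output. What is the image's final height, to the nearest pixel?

1077 px

16:9 in 4160×2496: fills the width, so the image is 4160.00 × 2340.00.
The 5:3 canvas is height-limited in 2298×1149, giving 1915.00 × 1149.00; scale factor 0.4603.
Applying the same ×0.4603: 2340.00 → 1077.19.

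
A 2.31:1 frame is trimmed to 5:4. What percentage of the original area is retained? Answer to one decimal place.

54.1%

5:4 is narrower than 2.31:1, so the crop keeps the full height and trims the width.
Area ratio = (1.250)/(2.310) = 54.11% retained.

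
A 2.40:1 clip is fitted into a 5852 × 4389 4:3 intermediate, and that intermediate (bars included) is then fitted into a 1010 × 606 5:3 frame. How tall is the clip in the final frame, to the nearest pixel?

2.40:1 in 5852×4389: fills the width, so the clip is 5852.00 × 2438.33.
4:3 in 1010×606: fills the height, so the intermediate becomes 808.00 × 606.00 — a scale of ×0.1381.
Applying the same ×0.1381: 2438.33 → 336.67.

337 px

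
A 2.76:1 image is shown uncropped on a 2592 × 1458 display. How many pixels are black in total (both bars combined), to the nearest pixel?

2.76:1 is wider than 16:9, so it spans the full width.
Content height = 2592 / 2.760 ≈ 939.1304 px.
1458 − 939.1304 = 518.8696 px of bars.
Bar area = 518.8696 × 2592 ≈ 1344910 px.

1344910 pixels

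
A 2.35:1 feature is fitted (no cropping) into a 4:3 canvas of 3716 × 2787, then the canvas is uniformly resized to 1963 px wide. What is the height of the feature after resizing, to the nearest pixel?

835 px

At 3716×2787 the feature is width-limited, so height = 3716 / 2.350 ≈ 1581.28 px.
The frame scales by 1963/3716 = 0.5283; 1581.28 × 0.5283 ≈ 835.32 px.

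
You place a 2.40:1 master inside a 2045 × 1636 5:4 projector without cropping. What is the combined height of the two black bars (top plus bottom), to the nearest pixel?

784 px

Since 2.400 > 1.250, the master is width-limited.
The master is 2045 / 2.400 ≈ 852.08 px tall.
Black = 1636 − 852.08 = 783.92 px.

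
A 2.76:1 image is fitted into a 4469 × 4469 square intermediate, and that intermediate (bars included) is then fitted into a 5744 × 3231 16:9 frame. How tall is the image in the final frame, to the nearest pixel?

2.76:1 in 4469×4469: fills the width, so the image is 4469.00 × 1619.20.
The square canvas is height-limited in 5744×3231, giving 3231.00 × 3231.00; scale factor 0.7230.
So the image's height is 1619.20 × 0.7230 ≈ 1170.65.

1171 px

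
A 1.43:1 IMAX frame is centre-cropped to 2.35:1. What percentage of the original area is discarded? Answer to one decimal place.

2.35:1 is wider than 1.43:1 IMAX, so the crop keeps the full width and trims the height.
(1.430)/(2.350) ≈ 0.609 of the area survives, leaving 39.15% discarded.

39.1%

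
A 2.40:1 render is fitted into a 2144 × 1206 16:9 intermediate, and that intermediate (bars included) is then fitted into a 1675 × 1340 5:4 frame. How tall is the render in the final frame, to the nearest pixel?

Inside the 2144×1206 canvas the render is width-limited at 2144.00 × 893.33.
Second fit — the 16:9 canvas into 1675×1340 spans the width: 1675.00 × 942.19 (×0.7812 from 2144×1206).
So the render's height is 893.33 × 0.7812 ≈ 697.92.

698 px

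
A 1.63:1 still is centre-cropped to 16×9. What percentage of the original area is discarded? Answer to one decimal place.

8.3%

Going from 1.63:1 to 16×9 means cutting height while keeping width.
Fraction kept = (1.630)/(1.778) ≈ 91.69%, so 8.31% is lost.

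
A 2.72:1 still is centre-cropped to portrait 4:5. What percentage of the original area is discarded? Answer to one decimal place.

The height stays; only width is cut (since portrait 4:5 is narrower than 2.72:1).
Area ratio = (0.800)/(2.720) = 29.41%; the remaining 70.59% is cropped out.

70.6%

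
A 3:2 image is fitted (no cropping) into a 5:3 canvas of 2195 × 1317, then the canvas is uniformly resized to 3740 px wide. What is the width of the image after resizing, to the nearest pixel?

In the 2195×1317 frame the image fills the height: width = 1317 × 3/2 ≈ 1975.50 px.
The frame scales by 3740/2195 = 1.7039; 1975.50 × 1.7039 ≈ 3366.00 px.

3366 px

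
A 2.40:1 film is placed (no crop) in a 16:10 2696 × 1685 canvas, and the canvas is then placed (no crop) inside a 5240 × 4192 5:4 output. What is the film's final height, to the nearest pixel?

First fit — 2.40:1 into 2696×1685 spans the width: 2696.00 × 1123.33.
The 16:10 canvas is width-limited in 5240×4192, giving 5240.00 × 3275.00; scale factor 1.9436.
The film scales with it: height 1123.33 × 1.9436 ≈ 2183.33.

2183 px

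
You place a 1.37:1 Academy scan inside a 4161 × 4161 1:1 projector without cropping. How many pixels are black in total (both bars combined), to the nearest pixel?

1.37:1 Academy is wider than 1:1, so it spans the full width.
The scan is 4161 / 1.370 ≈ 3037.2263 px tall.
Leftover height: 4161 − 3037.2263 = 1123.7737 px.
Across the 4161-px span: 1123.7737 × 4161 ≈ 4676022 px.

4676022 pixels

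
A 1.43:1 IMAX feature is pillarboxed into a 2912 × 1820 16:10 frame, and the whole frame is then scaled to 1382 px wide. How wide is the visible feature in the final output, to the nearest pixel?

In the 2912×1820 frame the feature fills the height: width = 1820 × 1.430 ≈ 2602.60 px.
Resizing to 1382 px wide multiplies everything by 0.4746: 2602.60 → 1235.16 px.

1235 px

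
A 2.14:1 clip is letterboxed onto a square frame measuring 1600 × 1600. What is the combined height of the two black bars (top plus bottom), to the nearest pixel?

Since 2.140 > 1.000, the clip is width-limited.
That makes the image 747.66 px tall (1600 / 2.140).
1600 − 747.66 = 852.34 px of bars.

852 px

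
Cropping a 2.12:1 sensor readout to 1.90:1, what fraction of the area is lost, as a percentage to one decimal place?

10.4%

1.90:1 is narrower than 2.12:1, so the crop keeps the full height and trims the width.
Fraction kept = (1.900)/(2.120) ≈ 89.62%, so 10.38% is lost.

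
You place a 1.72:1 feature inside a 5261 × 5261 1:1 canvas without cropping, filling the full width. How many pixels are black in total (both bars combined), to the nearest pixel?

11586190 pixels

That makes the image 3058.7209 px tall (5261 / 1.720).
5261 − 3058.7209 = 2202.2791 px of bars.
That's 2202.2791 × 5261 ≈ 11586190 black pixels.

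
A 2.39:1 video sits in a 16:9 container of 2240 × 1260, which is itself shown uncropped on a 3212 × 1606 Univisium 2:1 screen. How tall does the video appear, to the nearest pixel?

1195 px

2.39:1 in 2240×1260: fills the width, so the video is 2240.00 × 937.24.
Second fit — the 16:9 canvas into 3212×1606 spans the height: 2855.11 × 1606.00 (×1.2746 from 2240×1260).
Applying the same ×1.2746: 937.24 → 1194.61.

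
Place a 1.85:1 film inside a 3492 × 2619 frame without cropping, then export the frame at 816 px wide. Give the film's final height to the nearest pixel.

441 px

At 3492×2619 the film is width-limited, so height = 3492 / 1.850 ≈ 1887.57 px.
The frame scales by 816/3492 = 0.2337; 1887.57 × 0.2337 ≈ 441.08 px.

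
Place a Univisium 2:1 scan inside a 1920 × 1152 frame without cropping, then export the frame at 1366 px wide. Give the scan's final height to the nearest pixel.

At 1920×1152 the scan is width-limited, so height = 1920 × 1/2 ≈ 960.00 px.
Scaling 1920 → 1366 is ×0.7115, so the height becomes 960.00 × 0.7115 ≈ 683.00 px.

683 px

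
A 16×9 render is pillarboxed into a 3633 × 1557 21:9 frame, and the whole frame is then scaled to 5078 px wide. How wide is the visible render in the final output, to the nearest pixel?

3869 px

At 3633×1557 the render is height-limited, so width = 1557 × 16/9 ≈ 2768.00 px.
Resizing to 5078 px wide multiplies everything by 1.3977: 2768.00 → 3868.95 px.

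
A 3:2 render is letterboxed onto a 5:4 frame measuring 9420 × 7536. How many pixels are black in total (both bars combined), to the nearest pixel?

11831520 pixels

3:2 (1.500) > 5:4 (1.250), so the render fills the width.
Content height = 9420 × 2/3 ≈ 6280.0000 px.
7536 − 6280.0000 = 1256.0000 px of bars.
That's 1256.0000 × 9420 ≈ 11831520 black pixels.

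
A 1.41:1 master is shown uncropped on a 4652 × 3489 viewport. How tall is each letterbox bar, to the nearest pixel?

Since 1.410 > 1.333, the master is width-limited.
That makes the image 3299.29 px tall (4652 / 1.410).
3489 − 3299.29 = 189.71 px of bars (94.85 each).

95 px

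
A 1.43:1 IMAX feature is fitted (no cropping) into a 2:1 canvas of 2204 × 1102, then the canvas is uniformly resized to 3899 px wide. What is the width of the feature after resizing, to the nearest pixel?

At 2204×1102 the feature is height-limited, so width = 1102 × 1.430 ≈ 1575.86 px.
Resizing to 3899 px wide multiplies everything by 1.7691: 1575.86 → 2787.78 px.

2788 px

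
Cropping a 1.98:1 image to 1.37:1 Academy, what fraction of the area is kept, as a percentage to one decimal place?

1.37:1 Academy is narrower than 1.98:1, so the crop keeps the full height and trims the width.
Fraction kept = (1.370)/(1.980) ≈ 69.19%.

69.2%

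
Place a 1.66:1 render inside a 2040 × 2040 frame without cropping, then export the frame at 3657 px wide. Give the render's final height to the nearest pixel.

At 2040×2040 the render is width-limited, so height = 2040 / 1.660 ≈ 1228.92 px.
Scaling 2040 → 3657 is ×1.7926, so the height becomes 1228.92 × 1.7926 ≈ 2203.01 px.

2203 px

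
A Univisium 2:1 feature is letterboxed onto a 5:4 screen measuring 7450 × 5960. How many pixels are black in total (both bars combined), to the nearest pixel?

Since 2.000 > 1.250, the feature is width-limited.
Content height = 7450 × 1/2 ≈ 3725.0000 px.
Black = 5960 − 3725.0000 = 2235.0000 px.
Bar area = 2235.0000 × 7450 ≈ 16650750 px.

16650750 pixels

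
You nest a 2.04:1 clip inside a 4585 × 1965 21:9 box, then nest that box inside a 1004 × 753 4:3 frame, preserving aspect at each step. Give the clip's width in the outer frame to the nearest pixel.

First fit — 2.04:1 into 4585×1965 spans the height: 4008.60 × 1965.00.
Second fit — the 21:9 canvas into 1004×753 spans the width: 1004.00 × 430.29 (×0.2190 from 4585×1965).
The clip scales with it: width 4008.60 × 0.2190 ≈ 877.78.

878 px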